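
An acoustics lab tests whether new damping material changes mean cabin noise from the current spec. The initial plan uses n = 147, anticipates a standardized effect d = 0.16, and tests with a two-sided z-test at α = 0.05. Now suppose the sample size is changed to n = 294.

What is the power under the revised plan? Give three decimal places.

With n = 294: δ = d·√n = 0.16 × √294 = 2.7434. Critical value z_{0.025} = 1.960.
Revised power = Φ(δ − 1.960) + Φ(−δ − 1.960) = Φ(0.783) + Φ(-4.703) = 0.7833 + 0.0000 = 0.7833.

Power ≈ 0.783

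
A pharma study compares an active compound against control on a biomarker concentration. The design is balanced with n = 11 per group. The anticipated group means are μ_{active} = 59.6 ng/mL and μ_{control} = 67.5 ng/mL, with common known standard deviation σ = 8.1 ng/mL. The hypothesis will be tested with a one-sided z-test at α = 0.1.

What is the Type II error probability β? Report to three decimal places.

Standardized effect: d = |μ_{active} − μ_{control}| / σ = |59.6 − 67.5| / 8.1 = 0.9753
Noncentrality parameter: δ = d·√(n/2) = 0.9753 × √(11/2) = 2.2873
Critical value for a one-sided test at α = 0.1: z_α = 1.282.
Power = Φ(δ − 1.282) = Φ(1.006) = 0.8427.
Type II error: β = 1 − power = 1 − 0.8427 = 0.1573.

β ≈ 0.157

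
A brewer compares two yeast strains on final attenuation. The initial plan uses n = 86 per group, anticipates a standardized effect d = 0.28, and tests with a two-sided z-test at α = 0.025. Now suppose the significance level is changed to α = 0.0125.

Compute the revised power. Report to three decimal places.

δ = d·√(n/2) = 0.28 × √(86/2) = 1.8361 (unchanged). New critical value: z_{0.0063} = 2.498.
Revised power = Φ(δ − 2.498) + Φ(−δ − 2.498) = Φ(-0.662) + Φ(-4.334) = 0.2541 + 0.0000 = 0.2541.

Power ≈ 0.254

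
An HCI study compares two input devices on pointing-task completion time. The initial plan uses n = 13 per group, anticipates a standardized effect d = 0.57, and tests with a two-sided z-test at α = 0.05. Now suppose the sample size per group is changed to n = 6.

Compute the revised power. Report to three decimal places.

Power ≈ 0.167

With n = 6 per group: δ = d·√(n/2) = 0.57 × √(6/2) = 0.9873. Critical value z_{0.025} = 1.960.
Revised power = Φ(δ − 1.960) + Φ(−δ − 1.960) = Φ(-0.973) + Φ(-2.947) = 0.1654 + 0.0016 = 0.1670.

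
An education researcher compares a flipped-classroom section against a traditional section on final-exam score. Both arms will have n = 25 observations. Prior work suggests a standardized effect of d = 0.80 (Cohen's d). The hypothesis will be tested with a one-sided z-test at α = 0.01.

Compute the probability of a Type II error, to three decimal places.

Noncentrality parameter: λ = d·√(n/2) = 0.80 × √(25/2) = 2.8284
Critical value for a one-sided test at α = 0.01: z_α = 2.326.
Power = P(Z > 2.326 − λ) = Φ(0.502) = 0.6922.
Type II error: β = 1 − power = 1 − 0.6922 = 0.3078.

β ≈ 0.308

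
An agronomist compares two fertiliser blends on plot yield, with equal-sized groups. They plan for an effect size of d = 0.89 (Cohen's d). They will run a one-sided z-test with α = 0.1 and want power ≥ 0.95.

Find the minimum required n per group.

n = 22 per group

For power 0.95 need Φ(δ − z_{0.1}) = 0.95, so δ = z_{0.1} + z_{0.05} = 1.282 + 1.645 = 2.926.
δ = d·√(n/2) ⇒ n = 2(δ/d)² = 2 × (2.926 / 0.89)² = 21.62.
Round up to the next whole unit.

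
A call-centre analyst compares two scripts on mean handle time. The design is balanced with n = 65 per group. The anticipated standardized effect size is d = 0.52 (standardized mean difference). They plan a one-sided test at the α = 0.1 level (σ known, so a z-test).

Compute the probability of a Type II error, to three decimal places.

Noncentrality parameter: δ = d·√(n/2) = 0.52 × √(65/2) = 2.9645
Critical value for a one-sided test at α = 0.1: z_α = 1.282.
Power = P(Z > 1.282 − δ) = Φ(1.683) = 0.9538.
Type II error: β = 1 − power = 1 − 0.9538 = 0.0462.

β ≈ 0.046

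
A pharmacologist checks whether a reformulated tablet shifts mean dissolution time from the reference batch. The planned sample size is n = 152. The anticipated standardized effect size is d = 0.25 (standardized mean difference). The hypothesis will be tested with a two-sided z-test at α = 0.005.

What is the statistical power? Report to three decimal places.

Noncentrality parameter: δ = d·√n = 0.25 × √152 = 3.0822
Two-sided α = 0.005 → critical value z_{0.0025} = 2.807.
Power = Φ(δ − 2.807) + Φ(−δ − 2.807) = Φ(0.275) + Φ(-5.889) = 0.6084 + 0.0000 = 0.6084.

Power ≈ 0.608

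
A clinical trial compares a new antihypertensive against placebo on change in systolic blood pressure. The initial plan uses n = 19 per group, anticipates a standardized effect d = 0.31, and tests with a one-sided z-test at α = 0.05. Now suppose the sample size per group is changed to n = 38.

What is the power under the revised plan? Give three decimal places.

Power ≈ 0.385

With n = 38 per group: δ = d·√(n/2) = 0.31 × √(38/2) = 1.3513. Critical value z_{0.05} = 1.645.
Revised power = Φ(δ − 1.645) = Φ(-0.294) = 0.3845.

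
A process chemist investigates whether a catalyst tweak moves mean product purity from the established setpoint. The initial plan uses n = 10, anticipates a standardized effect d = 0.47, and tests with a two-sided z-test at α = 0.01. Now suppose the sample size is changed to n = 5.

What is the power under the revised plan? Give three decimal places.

Power ≈ 0.064

With n = 5: δ = d·√n = 0.47 × √5 = 1.0510. Critical value z_{0.005} = 2.576.
Revised power = Φ(δ − 2.576) + Φ(−δ − 2.576) = Φ(-1.525) + Φ(-3.627) = 0.0636 + 0.0001 = 0.0638.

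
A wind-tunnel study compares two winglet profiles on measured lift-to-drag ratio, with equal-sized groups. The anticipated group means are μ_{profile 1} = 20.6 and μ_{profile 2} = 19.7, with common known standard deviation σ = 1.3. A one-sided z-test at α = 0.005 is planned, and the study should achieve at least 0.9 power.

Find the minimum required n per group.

Standardized effect: d = |μ_{profile 1} − μ_{profile 2}| / σ = |20.6 − 19.7| / 1.3 = 0.6923
For power 0.9 need Φ(δ − z_{0.005}) = 0.9, so δ = z_{0.005} + z_{0.10} = 2.576 + 1.282 = 3.857.
δ = d·√(n/2) ⇒ n = 2(δ/d)² = 2 × (3.857 / 0.6923)² = 62.09.
Round up to the next whole unit.

n = 63 per group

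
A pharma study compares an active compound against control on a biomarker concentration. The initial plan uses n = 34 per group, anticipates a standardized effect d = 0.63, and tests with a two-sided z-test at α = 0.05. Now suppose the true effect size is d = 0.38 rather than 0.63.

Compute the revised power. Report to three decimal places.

Power ≈ 0.347

With d = 0.38: δ = d·√(n/2) = 0.38 × √(34/2) = 1.5668. Critical value z_{0.025} = 1.960.
Revised power = Φ(δ − 1.960) + Φ(−δ − 1.960) = Φ(-0.393) + Φ(-3.527) = 0.3471 + 0.0002 = 0.3473.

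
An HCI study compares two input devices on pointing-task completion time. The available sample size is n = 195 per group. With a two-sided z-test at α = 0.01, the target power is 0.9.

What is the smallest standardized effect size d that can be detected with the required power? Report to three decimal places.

d ≈ 0.391

Required noncentrality: δ = z_{0.005} + z_{0.10} = 2.576 + 1.282 = 3.857.
(Lower-tail contribution to power is negligible for δ > 0.)
δ = d·√(n/2) ⇒ d = δ/√(n/2) = 3.857/√(195/2) = 0.3907.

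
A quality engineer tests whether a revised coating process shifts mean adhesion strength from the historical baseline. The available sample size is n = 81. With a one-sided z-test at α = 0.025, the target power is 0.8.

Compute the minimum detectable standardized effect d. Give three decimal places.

Required noncentrality: δ = z_{0.025} + z_{0.20} = 1.960 + 0.842 = 2.802.
δ = d·√n ⇒ d = δ/√n = 2.802/√81 = 0.3113.

d ≈ 0.311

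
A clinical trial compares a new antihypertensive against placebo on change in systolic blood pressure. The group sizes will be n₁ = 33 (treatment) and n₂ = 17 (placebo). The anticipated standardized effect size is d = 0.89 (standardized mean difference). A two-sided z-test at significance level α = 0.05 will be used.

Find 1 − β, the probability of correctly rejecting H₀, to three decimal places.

Noncentrality parameter: δ = d / √(1/n₁ + 1/n₂) = 0.89 / √(1/33 + 1/17) = 2.9812
Critical value for a two-sided test at α = 0.05: z_{α/2} = 1.960.
Power = Φ(δ − 1.960) + Φ(−δ − 1.960) = Φ(1.021) + Φ(-4.941) = 0.8464 + 0.0000 = 0.8464.

Power ≈ 0.846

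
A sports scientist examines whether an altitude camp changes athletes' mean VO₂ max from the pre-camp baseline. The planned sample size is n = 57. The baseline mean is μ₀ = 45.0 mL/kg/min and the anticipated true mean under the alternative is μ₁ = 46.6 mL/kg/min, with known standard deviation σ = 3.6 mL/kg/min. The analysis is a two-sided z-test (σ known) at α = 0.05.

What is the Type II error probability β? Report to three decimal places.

β ≈ 0.081

Standardized effect: d = |μ₁ − μ₀| / σ = |46.6 − 45.0| / 3.6 = 0.4444
Noncentrality parameter: δ = d·√n = 0.4444 × √57 = 3.3555
Two-sided α = 0.05 → critical value z_{0.025} = 1.960.
Power = Φ(δ − 1.960) + Φ(−δ − 1.960) = Φ(1.396) + Φ(-5.315) = 0.9186 + 0.0000 = 0.9186.
Type II error: β = 1 − power = 1 − 0.9186 = 0.0814.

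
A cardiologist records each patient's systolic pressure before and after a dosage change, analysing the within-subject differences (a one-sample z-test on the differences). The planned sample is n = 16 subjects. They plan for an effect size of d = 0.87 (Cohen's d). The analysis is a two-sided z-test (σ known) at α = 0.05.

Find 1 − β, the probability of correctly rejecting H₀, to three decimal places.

Power ≈ 0.936

Noncentrality parameter: λ = d·√n = 0.87 × √16 = 3.4800
Critical value for a two-sided test at α = 0.05: z_{α/2} = 1.960.
Power = Φ(λ − 1.960) + Φ(−λ − 1.960) = Φ(1.520) + Φ(-5.440) = 0.9357 + 0.0000 = 0.9357.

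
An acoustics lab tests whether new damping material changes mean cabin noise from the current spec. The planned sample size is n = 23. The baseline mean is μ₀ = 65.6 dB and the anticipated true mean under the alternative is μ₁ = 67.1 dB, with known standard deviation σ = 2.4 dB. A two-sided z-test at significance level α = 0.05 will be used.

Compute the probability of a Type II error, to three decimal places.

β ≈ 0.150

Standardized effect: d = |μ₁ − μ₀| / σ = |67.1 − 65.6| / 2.4 = 0.6250
Noncentrality parameter: δ = d·√n = 0.6250 × √23 = 2.9974
Two-sided α = 0.05 → critical value z_{0.025} = 1.960.
Power = Φ(δ − 1.960) + Φ(−δ − 1.960) = Φ(1.037) + Φ(-4.957) = 0.8502 + 0.0000 = 0.8502.
Type II error: β = 1 − power = 1 − 0.8502 = 0.1498.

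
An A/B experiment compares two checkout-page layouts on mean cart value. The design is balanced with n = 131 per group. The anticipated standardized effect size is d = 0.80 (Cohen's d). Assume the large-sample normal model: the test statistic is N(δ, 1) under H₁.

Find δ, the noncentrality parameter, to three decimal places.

δ ≈ 6.475

δ = d·√(n/2) = 0.80 × √(131/2) = 6.4746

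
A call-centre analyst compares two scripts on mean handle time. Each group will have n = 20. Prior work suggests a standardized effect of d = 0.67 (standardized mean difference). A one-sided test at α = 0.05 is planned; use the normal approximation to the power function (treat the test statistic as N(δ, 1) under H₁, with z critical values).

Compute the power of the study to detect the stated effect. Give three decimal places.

Noncentrality parameter: δ = d·√(n/2) = 0.67 × √(20/2) = 2.1187
Critical value for a one-sided test at α = 0.05: z_α = 1.645.
Power = P(Z > 1.645 − δ) = Φ(0.474) = 0.6822.

Power ≈ 0.682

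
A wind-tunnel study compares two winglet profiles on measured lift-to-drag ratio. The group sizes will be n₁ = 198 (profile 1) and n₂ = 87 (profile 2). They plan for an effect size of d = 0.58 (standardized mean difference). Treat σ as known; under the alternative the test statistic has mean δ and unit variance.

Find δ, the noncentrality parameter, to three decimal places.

δ ≈ 4.509

δ = d / √(1/n₁ + 1/n₂) = 0.58 / √(1/198 + 1/87) = 4.5092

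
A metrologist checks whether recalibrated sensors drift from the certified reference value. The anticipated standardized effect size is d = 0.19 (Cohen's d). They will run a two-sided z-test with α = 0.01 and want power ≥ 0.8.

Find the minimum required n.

n = 324

For power 0.8 need Φ(δ − z_{0.005}) = 0.8, so δ = z_{0.005} + z_{0.20} = 2.576 + 0.842 = 3.417.
(The Φ(−δ − z_{α/2}) term is vanishingly small for δ > 0 and is dropped in the standard sample-size formula.)
δ = d·√n ⇒ n = (δ/d)² = (3.417 / 0.19)² = 323.52.
Round up to the next whole unit.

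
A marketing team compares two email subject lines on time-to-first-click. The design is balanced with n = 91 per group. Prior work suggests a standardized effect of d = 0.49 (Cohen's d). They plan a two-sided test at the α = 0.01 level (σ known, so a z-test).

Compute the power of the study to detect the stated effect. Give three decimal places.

Power ≈ 0.767

Noncentrality parameter: δ = d·√(n/2) = 0.49 × √(91/2) = 3.3052
Two-sided α = 0.01 → critical value z_{0.005} = 2.576.
Power = Φ(δ − 2.576) + Φ(−δ − 2.576) = Φ(0.729) + Φ(-5.881) = 0.7671 + 0.0000 = 0.7671.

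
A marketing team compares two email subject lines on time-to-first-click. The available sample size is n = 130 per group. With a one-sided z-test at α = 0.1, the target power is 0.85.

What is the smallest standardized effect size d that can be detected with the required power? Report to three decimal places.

d ≈ 0.288

Need Φ(δ − 1.282) = 0.85, so δ = 1.282 + 1.036 = 2.318.
δ = d·√(n/2) ⇒ d = δ/√(n/2) = 2.318/√(130/2) = 0.2875.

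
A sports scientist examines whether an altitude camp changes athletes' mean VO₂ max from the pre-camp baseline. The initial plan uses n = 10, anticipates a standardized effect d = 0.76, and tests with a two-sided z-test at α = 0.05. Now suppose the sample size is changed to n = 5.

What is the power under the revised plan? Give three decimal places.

With n = 5: δ = d·√n = 0.76 × √5 = 1.6994. Critical value z_{0.025} = 1.960.
Revised power = Φ(δ − 1.960) + Φ(−δ − 1.960) = Φ(-0.261) + Φ(-3.659) = 0.3972 + 0.0001 = 0.3973.

Power ≈ 0.397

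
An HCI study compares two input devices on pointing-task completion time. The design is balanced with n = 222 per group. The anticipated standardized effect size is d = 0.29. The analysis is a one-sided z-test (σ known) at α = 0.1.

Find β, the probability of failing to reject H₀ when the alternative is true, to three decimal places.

Noncentrality parameter: λ = d·√(n/2) = 0.29 × √(222/2) = 3.0553
Critical value for a one-sided test at α = 0.1: z_α = 1.282.
Power = Φ(λ − 1.282) = Φ(1.774) = 0.9620.
Type II error: β = 1 − power = 1 − 0.9620 = 0.0380.

β ≈ 0.038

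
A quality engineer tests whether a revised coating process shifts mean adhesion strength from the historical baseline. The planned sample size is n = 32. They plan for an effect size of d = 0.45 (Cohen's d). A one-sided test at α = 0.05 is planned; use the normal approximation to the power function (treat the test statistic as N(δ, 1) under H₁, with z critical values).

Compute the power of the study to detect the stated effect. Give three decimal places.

Noncentrality parameter: δ = d·√n = 0.45 × √32 = 2.5456
One-sided α = 0.05 → critical value z_{0.05} = 1.645.
Power = Φ(δ − 1.645) = Φ(0.901) = 0.8161.

Power ≈ 0.816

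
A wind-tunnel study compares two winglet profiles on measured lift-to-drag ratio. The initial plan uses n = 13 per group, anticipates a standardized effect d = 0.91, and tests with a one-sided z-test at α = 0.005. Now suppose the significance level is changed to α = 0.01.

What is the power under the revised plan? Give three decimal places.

Power ≈ 0.497

δ = d·√(n/2) = 0.91 × √(13/2) = 2.3201 (unchanged). New critical value: z_{0.01} = 2.326.
Revised power = Φ(δ − 2.326) = Φ(-0.006) = 0.4975.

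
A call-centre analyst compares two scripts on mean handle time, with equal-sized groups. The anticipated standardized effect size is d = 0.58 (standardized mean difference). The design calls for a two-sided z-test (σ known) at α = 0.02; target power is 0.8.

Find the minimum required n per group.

Set Φ(δ − 2.326) = 0.8; then δ − 2.326 = Φ⁻¹(0.8) = 0.842, giving δ = 3.168.
(Ignoring the negligible lower-tail rejection probability gives the usual closed-form inversion.)
δ = d·√(n/2) ⇒ n = 2(δ/d)² = 2 × (3.168 / 0.58)² = 59.67.
Rounding up, n = 60 per group.

n = 60 per group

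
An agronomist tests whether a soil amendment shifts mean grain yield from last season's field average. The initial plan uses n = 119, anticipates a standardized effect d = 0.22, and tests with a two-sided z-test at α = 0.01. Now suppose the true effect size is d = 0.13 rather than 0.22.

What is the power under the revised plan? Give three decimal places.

With d = 0.13: δ = d·√n = 0.13 × √119 = 1.4181. Critical value z_{0.005} = 2.576.
Revised power = Φ(δ − 2.576) + Φ(−δ − 2.576) = Φ(-1.158) + Φ(-3.994) = 0.1235 + 0.0000 = 0.1235.

Power ≈ 0.124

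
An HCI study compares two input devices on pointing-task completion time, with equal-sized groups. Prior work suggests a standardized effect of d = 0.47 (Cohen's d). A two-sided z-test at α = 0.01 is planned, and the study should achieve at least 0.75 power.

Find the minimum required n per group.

For power 0.75 need Φ(δ − z_{0.005}) = 0.75, so δ = z_{0.005} + z_{0.25} = 2.576 + 0.674 = 3.250.
(Ignoring the negligible lower-tail rejection probability gives the usual closed-form inversion.)
δ = d·√(n/2) ⇒ n = 2(δ/d)² = 2 × (3.250 / 0.47)² = 95.65.
Rounding up, n = 96 per group.

n = 96 per group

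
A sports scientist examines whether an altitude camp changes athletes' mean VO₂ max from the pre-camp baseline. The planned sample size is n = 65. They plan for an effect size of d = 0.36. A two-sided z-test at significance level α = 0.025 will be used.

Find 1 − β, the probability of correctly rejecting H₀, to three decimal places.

Power ≈ 0.746

Noncentrality parameter: δ = d·√n = 0.36 × √65 = 2.9024
Critical value for a two-sided test at α = 0.025: z_{α/2} = 2.241.
Power = Φ(δ − 2.241) + Φ(−δ − 2.241) = Φ(0.661) + Φ(-5.144) = 0.7457 + 0.0000 = 0.7457.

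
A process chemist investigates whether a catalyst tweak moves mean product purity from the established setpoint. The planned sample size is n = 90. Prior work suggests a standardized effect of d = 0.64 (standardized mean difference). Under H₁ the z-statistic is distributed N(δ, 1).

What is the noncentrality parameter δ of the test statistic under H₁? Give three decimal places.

δ = d·√n = 0.64 × √90 = 6.0716

δ ≈ 6.072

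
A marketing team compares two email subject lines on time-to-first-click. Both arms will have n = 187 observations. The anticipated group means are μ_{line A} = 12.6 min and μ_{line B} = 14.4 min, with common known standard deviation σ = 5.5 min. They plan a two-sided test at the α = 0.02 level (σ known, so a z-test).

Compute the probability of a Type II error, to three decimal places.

Standardized effect: d = |μ_{line A} − μ_{line B}| / σ = |12.6 − 14.4| / 5.5 = 0.3273
Noncentrality parameter: δ = d·√(n/2) = 0.3273 × √(187/2) = 3.1646
Critical value for a two-sided test at α = 0.02: z_{α/2} = 2.326.
Power = Φ(δ − 2.326) + Φ(−δ − 2.326) = Φ(0.838) + Φ(-5.491) = 0.7990 + 0.0000 = 0.7990.
Type II error: β = 1 − power = 1 − 0.7990 = 0.2010.

β ≈ 0.201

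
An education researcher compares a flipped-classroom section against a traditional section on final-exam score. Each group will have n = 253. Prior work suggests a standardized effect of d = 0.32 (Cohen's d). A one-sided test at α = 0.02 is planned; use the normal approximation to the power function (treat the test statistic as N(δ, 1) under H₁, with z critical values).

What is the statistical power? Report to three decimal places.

Noncentrality parameter: δ = d·√(n/2) = 0.32 × √(253/2) = 3.5991
Critical value for a one-sided test at α = 0.02: z_α = 2.054.
Power = Φ(δ − 2.054) = Φ(1.545) = 0.9389.

Power ≈ 0.939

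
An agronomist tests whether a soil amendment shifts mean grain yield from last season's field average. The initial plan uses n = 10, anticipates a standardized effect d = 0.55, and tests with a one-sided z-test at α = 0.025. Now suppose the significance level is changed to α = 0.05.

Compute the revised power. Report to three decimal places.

Power ≈ 0.538

δ = d·√n = 0.55 × √10 = 1.7393 (unchanged). New critical value: z_{0.05} = 1.645.
Revised power = P(Z > 1.645 − δ) = Φ(0.094) = 0.5376.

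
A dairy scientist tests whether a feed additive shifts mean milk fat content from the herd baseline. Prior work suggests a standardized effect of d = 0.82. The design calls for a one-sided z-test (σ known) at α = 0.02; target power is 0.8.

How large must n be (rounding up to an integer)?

Set Φ(δ − 2.054) = 0.8; then δ − 2.054 = Φ⁻¹(0.8) = 0.842, giving δ = 2.895.
δ = d·√n ⇒ n = (δ/d)² = (2.895 / 0.82)² = 12.47.
Rounding up, n = 13.

n = 13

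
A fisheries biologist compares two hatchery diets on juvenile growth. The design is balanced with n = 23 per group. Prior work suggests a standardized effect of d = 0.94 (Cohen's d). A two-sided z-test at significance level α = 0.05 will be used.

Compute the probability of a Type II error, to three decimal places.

Noncentrality parameter: δ = d·√(n/2) = 0.94 × √(23/2) = 3.1877
Two-sided α = 0.05 → critical value z_{0.025} = 1.960.
Power = Φ(δ − 1.960) + Φ(−δ − 1.960) = Φ(1.228) + Φ(-5.148) = 0.8902 + 0.0000 = 0.8902.
Type II error: β = 1 − power = 1 − 0.8902 = 0.1098.

β ≈ 0.110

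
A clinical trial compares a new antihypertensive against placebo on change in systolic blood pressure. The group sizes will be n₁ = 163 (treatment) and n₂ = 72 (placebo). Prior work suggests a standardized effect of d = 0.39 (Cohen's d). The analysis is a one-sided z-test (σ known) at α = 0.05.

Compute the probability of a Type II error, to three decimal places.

Noncentrality parameter: δ = d / √(1/n₁ + 1/n₂) = 0.39 / √(1/163 + 1/72) = 2.7561
Critical value for a one-sided test at α = 0.05: z_α = 1.645.
Power = Φ(δ − 1.645) = Φ(1.111) = 0.8668.
Type II error: β = 1 − power = 1 − 0.8668 = 0.1332.

β ≈ 0.133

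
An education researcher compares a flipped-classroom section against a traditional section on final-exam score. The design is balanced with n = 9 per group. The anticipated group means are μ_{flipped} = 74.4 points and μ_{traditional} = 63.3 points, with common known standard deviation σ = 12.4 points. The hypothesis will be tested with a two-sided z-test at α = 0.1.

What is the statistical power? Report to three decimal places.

Power ≈ 0.600

Standardized effect: d = |μ_{flipped} − μ_{traditional}| / σ = |74.4 − 63.3| / 12.4 = 0.8952
Noncentrality parameter: δ = d·√(n/2) = 0.8952 × √(9/2) = 1.8989
Two-sided α = 0.1 → critical value z_{0.05} = 1.645.
Power = Φ(δ − 1.645) + Φ(−δ − 1.645) = Φ(0.254) + Φ(-3.544) = 0.6003 + 0.0002 = 0.6005.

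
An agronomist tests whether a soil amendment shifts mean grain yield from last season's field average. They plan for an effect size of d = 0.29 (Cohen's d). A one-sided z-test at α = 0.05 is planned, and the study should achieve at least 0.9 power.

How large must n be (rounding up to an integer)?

n = 102

For power 0.9 need Φ(δ − z_{0.05}) = 0.9, so δ = z_{0.05} + z_{0.10} = 1.645 + 1.282 = 2.926.
δ = d·√n ⇒ n = (δ/d)² = (2.926 / 0.29)² = 101.83.
Round up to the next whole unit.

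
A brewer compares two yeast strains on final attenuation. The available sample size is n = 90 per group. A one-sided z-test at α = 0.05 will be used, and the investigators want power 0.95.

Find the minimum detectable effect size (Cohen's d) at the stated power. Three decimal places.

d ≈ 0.490

Need Φ(δ − 1.645) = 0.95, so δ = 1.645 + 1.645 = 3.290.
δ = d·√(n/2) ⇒ d = δ/√(n/2) = 3.290/√(90/2) = 0.4904.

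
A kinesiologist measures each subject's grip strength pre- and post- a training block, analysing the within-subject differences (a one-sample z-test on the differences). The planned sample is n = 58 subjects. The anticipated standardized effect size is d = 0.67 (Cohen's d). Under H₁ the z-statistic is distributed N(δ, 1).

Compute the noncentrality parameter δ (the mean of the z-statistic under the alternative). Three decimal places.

δ ≈ 5.103

The noncentrality parameter scales effect size by the design's sample-size factor: δ = d·√n = 0.67 × √58 = 5.1026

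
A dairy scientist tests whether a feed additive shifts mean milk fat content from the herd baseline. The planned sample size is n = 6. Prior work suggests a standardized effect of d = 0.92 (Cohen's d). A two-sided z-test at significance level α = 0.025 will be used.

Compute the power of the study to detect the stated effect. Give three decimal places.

Noncentrality parameter: δ = d·√n = 0.92 × √6 = 2.2535
Critical value for a two-sided test at α = 0.025: z_{α/2} = 2.241.
Power = Φ(δ − 2.241) + Φ(−δ − 2.241) = Φ(0.012) + Φ(-4.495) = 0.5048 + 0.0000 = 0.5048.

Power ≈ 0.505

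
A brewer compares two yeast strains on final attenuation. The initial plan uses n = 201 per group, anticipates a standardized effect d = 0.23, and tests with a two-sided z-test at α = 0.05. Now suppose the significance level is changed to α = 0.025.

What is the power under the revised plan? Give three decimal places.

δ = d·√(n/2) = 0.23 × √(201/2) = 2.3057 (unchanged). New critical value: z_{0.0125} = 2.241.
Revised power = Φ(δ − 2.241) + Φ(−δ − 2.241) = Φ(0.064) + Φ(-4.547) = 0.5257 + 0.0000 = 0.5257.

Power ≈ 0.526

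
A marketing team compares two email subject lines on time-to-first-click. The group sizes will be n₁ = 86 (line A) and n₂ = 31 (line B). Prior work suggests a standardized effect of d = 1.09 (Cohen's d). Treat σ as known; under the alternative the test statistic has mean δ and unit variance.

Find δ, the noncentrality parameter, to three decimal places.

δ ≈ 5.203

δ = d / √(1/n₁ + 1/n₂) = 1.09 / √(1/86 + 1/31) = 5.2031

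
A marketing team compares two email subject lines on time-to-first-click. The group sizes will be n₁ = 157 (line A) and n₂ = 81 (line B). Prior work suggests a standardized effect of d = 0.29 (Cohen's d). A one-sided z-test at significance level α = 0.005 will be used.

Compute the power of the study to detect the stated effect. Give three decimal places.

Noncentrality parameter: δ = d / √(1/n₁ + 1/n₂) = 0.29 / √(1/157 + 1/81) = 2.1198
One-sided α = 0.005 → critical value z_{0.005} = 2.576.
Power = Φ(δ − 2.576) = Φ(-0.456) = 0.3242.

Power ≈ 0.324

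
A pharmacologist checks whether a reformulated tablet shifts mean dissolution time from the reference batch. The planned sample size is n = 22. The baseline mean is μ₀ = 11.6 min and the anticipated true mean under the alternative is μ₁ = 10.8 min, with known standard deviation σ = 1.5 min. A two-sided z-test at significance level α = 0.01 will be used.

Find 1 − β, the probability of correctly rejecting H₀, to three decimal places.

Power ≈ 0.470

Standardized effect: d = |μ₁ − μ₀| / σ = |10.8 − 11.6| / 1.5 = 0.5333
Noncentrality parameter: δ = d·√n = 0.5333 × √22 = 2.5016
Two-sided α = 0.01 → critical value z_{0.005} = 2.576.
Power = Φ(δ − 2.576) + Φ(−δ − 2.576) = Φ(-0.074) + Φ(-5.077) = 0.4704 + 0.0000 = 0.4704.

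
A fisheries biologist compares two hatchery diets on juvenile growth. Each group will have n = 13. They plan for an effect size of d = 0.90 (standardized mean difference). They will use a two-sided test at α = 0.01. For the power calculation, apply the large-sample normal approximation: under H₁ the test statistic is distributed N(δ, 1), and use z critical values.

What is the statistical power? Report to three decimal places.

Noncentrality parameter: δ = d·√(n/2) = 0.90 × √(13/2) = 2.2946
Critical value for a two-sided test at α = 0.01: z_{α/2} = 2.576.
Power = Φ(δ − 2.576) + Φ(−δ − 2.576) = Φ(-0.281) + Φ(-4.870) = 0.3893 + 0.0000 = 0.3893.

Power ≈ 0.389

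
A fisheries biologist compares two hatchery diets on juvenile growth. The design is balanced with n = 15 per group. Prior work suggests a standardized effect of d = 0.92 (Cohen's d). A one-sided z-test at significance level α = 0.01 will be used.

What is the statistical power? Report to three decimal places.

Power ≈ 0.577

Noncentrality parameter: δ = d·√(n/2) = 0.92 × √(15/2) = 2.5195
Critical value for a one-sided test at α = 0.01: z_α = 2.326.
Power = Φ(δ − 2.326) = Φ(0.193) = 0.5766.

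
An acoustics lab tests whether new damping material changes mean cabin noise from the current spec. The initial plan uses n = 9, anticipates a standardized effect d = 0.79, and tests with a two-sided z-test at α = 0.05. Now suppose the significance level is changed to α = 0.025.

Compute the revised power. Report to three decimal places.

Power ≈ 0.551

δ = d·√n = 0.79 × √9 = 2.3700 (unchanged). New critical value: z_{0.0125} = 2.241.
Revised power = Φ(δ − 2.241) + Φ(−δ − 2.241) = Φ(0.129) + Φ(-4.611) = 0.5512 + 0.0000 = 0.5512.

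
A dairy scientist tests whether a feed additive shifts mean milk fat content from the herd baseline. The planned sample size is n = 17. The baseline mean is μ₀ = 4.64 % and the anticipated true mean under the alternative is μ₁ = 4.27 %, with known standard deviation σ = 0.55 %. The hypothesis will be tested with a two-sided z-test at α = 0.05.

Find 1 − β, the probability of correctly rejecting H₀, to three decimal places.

Power ≈ 0.792

Standardized effect: d = |μ₁ − μ₀| / σ = |4.27 − 4.64| / 0.55 = 0.6727
Noncentrality parameter: δ = d·√n = 0.6727 × √17 = 2.7737
Two-sided α = 0.05 → critical value z_{0.025} = 1.960.
Power = Φ(δ − 1.960) + Φ(−δ − 1.960) = Φ(0.814) + Φ(-4.734) = 0.7921 + 0.0000 = 0.7921.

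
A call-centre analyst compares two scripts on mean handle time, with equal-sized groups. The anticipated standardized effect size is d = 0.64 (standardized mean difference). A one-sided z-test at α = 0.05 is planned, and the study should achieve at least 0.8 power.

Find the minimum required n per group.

n = 31 per group

Set Φ(δ − 1.645) = 0.8; then δ − 1.645 = Φ⁻¹(0.8) = 0.842, giving δ = 2.486.
δ = d·√(n/2) ⇒ n = 2(δ/d)² = 2 × (2.486 / 0.64)² = 30.19.
Round up to the next whole unit.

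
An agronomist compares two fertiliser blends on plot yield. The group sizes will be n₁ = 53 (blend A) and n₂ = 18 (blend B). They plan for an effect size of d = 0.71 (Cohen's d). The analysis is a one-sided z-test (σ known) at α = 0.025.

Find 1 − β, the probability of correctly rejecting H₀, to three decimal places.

Noncentrality parameter: δ = d / √(1/n₁ + 1/n₂) = 0.71 / √(1/53 + 1/18) = 2.6026
One-sided α = 0.025 → critical value z_{0.025} = 1.960.
Power = Φ(δ − 1.960) = Φ(0.643) = 0.7398.

Power ≈ 0.740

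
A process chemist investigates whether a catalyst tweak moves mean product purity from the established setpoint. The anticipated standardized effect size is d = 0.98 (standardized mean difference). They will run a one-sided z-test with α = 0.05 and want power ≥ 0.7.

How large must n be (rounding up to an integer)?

n = 5

For power 0.7 need Φ(δ − z_{0.05}) = 0.7, so δ = z_{0.05} + z_{0.30} = 1.645 + 0.524 = 2.169.
δ = d·√n ⇒ n = (δ/d)² = (2.169 / 0.98)² = 4.90.
Rounding up, n = 5.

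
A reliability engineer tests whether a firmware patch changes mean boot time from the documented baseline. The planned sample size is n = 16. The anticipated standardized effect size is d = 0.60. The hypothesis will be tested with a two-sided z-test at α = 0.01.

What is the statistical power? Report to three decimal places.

Noncentrality parameter: δ = d·√n = 0.60 × √16 = 2.4000
Critical value for a two-sided test at α = 0.01: z_{α/2} = 2.576.
Power = Φ(δ − 2.576) + Φ(−δ − 2.576) = Φ(-0.176) + Φ(-4.976) = 0.4302 + 0.0000 = 0.4302.

Power ≈ 0.430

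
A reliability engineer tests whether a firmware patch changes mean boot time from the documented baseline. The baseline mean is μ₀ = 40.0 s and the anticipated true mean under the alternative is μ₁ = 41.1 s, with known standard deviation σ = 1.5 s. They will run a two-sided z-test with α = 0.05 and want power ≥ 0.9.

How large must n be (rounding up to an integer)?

Standardized effect: d = |μ₁ − μ₀| / σ = |41.1 − 40.0| / 1.5 = 0.7333
For power 0.9 need Φ(δ − z_{0.025}) = 0.9, so δ = z_{0.025} + z_{0.10} = 1.960 + 1.282 = 3.242.
(For δ > 0 the lower-tail rejection region contributes negligibly to power, so the one-term inversion is standard.)
δ = d·√n ⇒ n = (δ/d)² = (3.242 / 0.7333)² = 19.54.
Rounding up, n = 20.

n = 20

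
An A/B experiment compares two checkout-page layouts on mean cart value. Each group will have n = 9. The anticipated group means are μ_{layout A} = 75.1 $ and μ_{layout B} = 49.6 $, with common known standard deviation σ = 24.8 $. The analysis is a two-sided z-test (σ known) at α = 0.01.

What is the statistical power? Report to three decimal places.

Power ≈ 0.347

Standardized effect: d = |μ_{layout A} − μ_{layout B}| / σ = |75.1 − 49.6| / 24.8 = 1.0282
Noncentrality parameter: δ = d·√(n/2) = 1.0282 × √(9/2) = 2.1812
Critical value for a two-sided test at α = 0.01: z_{α/2} = 2.576.
Power = Φ(δ − 2.576) + Φ(−δ − 2.576) = Φ(-0.395) + Φ(-4.757) = 0.3466 + 0.0000 = 0.3466.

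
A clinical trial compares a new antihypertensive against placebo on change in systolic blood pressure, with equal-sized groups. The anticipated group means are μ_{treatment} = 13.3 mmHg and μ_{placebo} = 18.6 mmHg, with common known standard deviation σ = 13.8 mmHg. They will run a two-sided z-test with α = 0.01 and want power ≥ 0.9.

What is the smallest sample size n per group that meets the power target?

Standardized effect: d = |μ_{treatment} − μ_{placebo}| / σ = |13.3 − 18.6| / 13.8 = 0.3841
For power 0.9 need Φ(δ − z_{0.005}) = 0.9, so δ = z_{0.005} + z_{0.10} = 2.576 + 1.282 = 3.857.
(The Φ(−δ − z_{α/2}) term is vanishingly small for δ > 0 and is dropped in the standard sample-size formula.)
δ = d·√(n/2) ⇒ n = 2(δ/d)² = 2 × (3.857 / 0.3841)² = 201.75.
Rounding up, n = 202 per group.

n = 202 per group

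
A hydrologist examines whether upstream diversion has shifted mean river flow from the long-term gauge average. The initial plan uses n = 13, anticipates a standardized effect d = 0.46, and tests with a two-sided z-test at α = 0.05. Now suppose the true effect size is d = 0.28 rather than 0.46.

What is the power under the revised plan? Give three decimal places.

Power ≈ 0.172

With d = 0.28: δ = d·√n = 0.28 × √13 = 1.0096. Critical value z_{0.025} = 1.960.
Revised power = Φ(δ − 1.960) + Φ(−δ − 1.960) = Φ(-0.950) + Φ(-2.970) = 0.1710 + 0.0015 = 0.1724.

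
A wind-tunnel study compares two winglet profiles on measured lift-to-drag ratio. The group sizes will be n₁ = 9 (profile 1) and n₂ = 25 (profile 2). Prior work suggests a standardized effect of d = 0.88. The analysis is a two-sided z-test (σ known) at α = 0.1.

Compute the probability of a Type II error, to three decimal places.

Noncentrality parameter: δ = d / √(1/n₁ + 1/n₂) = 0.88 / √(1/9 + 1/25) = 2.2638
Critical value for a two-sided test at α = 0.1: z_{α/2} = 1.645.
Power = Φ(δ − 1.645) + Φ(−δ − 1.645) = Φ(0.619) + Φ(-3.909) = 0.7320 + 0.0000 = 0.7321.
Type II error: β = 1 − power = 1 − 0.7321 = 0.2679.

β ≈ 0.268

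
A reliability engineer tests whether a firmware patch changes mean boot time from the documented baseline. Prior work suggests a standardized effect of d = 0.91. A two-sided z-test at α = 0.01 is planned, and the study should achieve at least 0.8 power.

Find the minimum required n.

For power 0.8 need Φ(δ − z_{0.005}) = 0.8, so δ = z_{0.005} + z_{0.20} = 2.576 + 0.842 = 3.417.
(Ignoring the negligible lower-tail rejection probability gives the usual closed-form inversion.)
δ = d·√n ⇒ n = (δ/d)² = (3.417 / 0.91)² = 14.10.
Round up to the next whole unit.

n = 15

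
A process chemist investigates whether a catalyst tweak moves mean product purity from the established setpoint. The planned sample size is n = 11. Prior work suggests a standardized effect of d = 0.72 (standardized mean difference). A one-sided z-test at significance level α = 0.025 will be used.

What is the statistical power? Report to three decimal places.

Power ≈ 0.666

Noncentrality parameter: δ = d·√n = 0.72 × √11 = 2.3880
Critical value for a one-sided test at α = 0.025: z_α = 1.960.
Power = Φ(δ − 1.960) = Φ(0.428) = 0.6657.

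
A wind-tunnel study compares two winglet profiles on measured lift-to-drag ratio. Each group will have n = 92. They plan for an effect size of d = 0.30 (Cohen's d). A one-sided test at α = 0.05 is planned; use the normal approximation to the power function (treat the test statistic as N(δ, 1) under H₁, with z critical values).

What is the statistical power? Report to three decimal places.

Noncentrality parameter: δ = d·√(n/2) = 0.30 × √(92/2) = 2.0347
One-sided α = 0.05 → critical value z_{0.05} = 1.645.
Power = Φ(δ − 1.645) = Φ(0.390) = 0.6517.

Power ≈ 0.652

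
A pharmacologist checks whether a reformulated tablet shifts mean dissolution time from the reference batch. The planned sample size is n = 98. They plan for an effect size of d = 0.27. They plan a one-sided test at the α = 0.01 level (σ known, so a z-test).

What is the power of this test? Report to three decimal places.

Power ≈ 0.636

Noncentrality parameter: δ = d·√n = 0.27 × √98 = 2.6729
One-sided α = 0.01 → critical value z_{0.01} = 2.326.
Power = Φ(δ − 2.326) = Φ(0.347) = 0.6355.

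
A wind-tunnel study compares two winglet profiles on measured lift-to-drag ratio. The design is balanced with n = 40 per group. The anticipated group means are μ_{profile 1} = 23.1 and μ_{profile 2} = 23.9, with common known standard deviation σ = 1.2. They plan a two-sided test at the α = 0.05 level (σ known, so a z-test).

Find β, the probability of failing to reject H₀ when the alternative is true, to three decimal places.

Standardized effect: d = |μ_{profile 1} − μ_{profile 2}| / σ = |23.1 − 23.9| / 1.2 = 0.6667
Noncentrality parameter: δ = d·√(n/2) = 0.6667 × √(40/2) = 2.9814
Critical value for a two-sided test at α = 0.05: z_{α/2} = 1.960.
Power = Φ(δ − 1.960) + Φ(−δ − 1.960) = Φ(1.021) + Φ(-4.941) = 0.8465 + 0.0000 = 0.8465.
Type II error: β = 1 − power = 1 − 0.8465 = 0.1535.

β ≈ 0.154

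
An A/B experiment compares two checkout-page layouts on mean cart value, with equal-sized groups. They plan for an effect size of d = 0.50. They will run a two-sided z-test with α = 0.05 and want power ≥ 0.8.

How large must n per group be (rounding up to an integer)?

n = 63 per group

Set Φ(δ − 1.960) = 0.8; then δ − 1.960 = Φ⁻¹(0.8) = 0.842, giving δ = 2.802.
(For δ > 0 the lower-tail rejection region contributes negligibly to power, so the one-term inversion is standard.)
δ = d·√(n/2) ⇒ n = 2(δ/d)² = 2 × (2.802 / 0.50)² = 62.79.
Rounding up, n = 63 per group.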